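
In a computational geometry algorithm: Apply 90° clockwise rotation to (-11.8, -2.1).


90° CW: (x,y) -> (y, -x)
(-11.8,-2.1) -> (-2.1, 11.8)

(-2.1, 11.8)


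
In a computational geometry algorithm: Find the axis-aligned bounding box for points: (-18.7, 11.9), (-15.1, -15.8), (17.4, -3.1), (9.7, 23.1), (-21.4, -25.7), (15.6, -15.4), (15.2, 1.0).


x range: [-21.4, 17.4]
y range: [-25.7, 23.1]
Bounding box: (-21.4,-25.7) to (17.4,23.1)

(-21.4,-25.7) to (17.4,23.1)


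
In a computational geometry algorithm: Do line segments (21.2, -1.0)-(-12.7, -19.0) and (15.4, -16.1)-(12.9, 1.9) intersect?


Cross products: d1=-142.15, d2=513.05, d3=407.49, d4=-247.71
d1*d2 < 0 and d3*d4 < 0? yes

Yes, they intersect


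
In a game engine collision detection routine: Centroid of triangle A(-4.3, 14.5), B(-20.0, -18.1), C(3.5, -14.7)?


Centroid = ((x_A+x_B+x_C)/3, (y_A+y_B+y_C)/3)
= (((-4.3)+(-20)+3.5)/3, (14.5+(-18.1)+(-14.7))/3)
= (-6.9333, -6.1)

(-6.9333, -6.1)


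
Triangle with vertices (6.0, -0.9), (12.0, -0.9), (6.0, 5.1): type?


Side lengths squared: AB^2=36, BC^2=72, CA^2=36
Sorted: [36, 36, 72]
By sides: Isosceles, By angles: Right

Isosceles, Right


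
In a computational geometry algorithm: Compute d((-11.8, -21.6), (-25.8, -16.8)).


dx=-14, dy=4.8
d^2 = (-14)^2 + 4.8^2 = 219.04
d = sqrt(219.04) = 14.8

14.8


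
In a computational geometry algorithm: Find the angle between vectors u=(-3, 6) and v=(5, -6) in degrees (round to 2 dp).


u.v = -51, |u| = sqrt(45) = 6.7082, |v| = sqrt(61) = 7.8102
cos(theta) = u.v/(|u||v|) = -51/sqrt(2745) = -0.973417
theta = acos(-0.973417) = 166.76 degrees

166.76 degrees


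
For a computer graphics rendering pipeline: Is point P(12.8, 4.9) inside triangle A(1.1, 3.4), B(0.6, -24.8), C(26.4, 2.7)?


Cross products: AB x AP = 329.19, BC x BP = 430.76, CA x CP = -46.14
All same sign? no

No, outside


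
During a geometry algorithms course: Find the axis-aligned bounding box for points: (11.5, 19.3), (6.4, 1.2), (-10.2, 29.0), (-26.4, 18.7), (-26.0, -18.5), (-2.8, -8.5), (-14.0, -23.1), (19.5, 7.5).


x range: [-26.4, 19.5]
y range: [-23.1, 29]
Bounding box: (-26.4,-23.1) to (19.5,29)

(-26.4,-23.1) to (19.5,29)


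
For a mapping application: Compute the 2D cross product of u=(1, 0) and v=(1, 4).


u x v = u_x*v_y - u_y*v_x = 1*4 - 0*1
= 4 - 0 = 4

4


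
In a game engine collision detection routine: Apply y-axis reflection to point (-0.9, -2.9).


Reflection over y-axis: (x,y) -> (-x,y)
(-0.9, -2.9) -> (0.9, -2.9)

(0.9, -2.9)


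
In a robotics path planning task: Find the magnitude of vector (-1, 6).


|u| = sqrt((-1)^2 + 6^2) = sqrt(37) = 6.0828

6.0828


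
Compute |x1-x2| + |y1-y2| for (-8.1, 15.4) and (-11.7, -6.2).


|(-8.1)-(-11.7)| + |15.4-(-6.2)| = 3.6 + 21.6 = 25.2

25.2


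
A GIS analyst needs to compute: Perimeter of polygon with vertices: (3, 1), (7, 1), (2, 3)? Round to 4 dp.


Sides: (3, 1)->(7, 1): sqrt(16) = 4, (7, 1)->(2, 3): sqrt(29) = 5.385165, (2, 3)->(3, 1): sqrt(5) = 2.236068
Sum = 11.621233
Perimeter = 11.6212

11.6212


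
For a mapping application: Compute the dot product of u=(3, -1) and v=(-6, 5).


u . v = u_x*v_x + u_y*v_y = 3*(-6) + (-1)*5
= (-18) + (-5) = -23

-23


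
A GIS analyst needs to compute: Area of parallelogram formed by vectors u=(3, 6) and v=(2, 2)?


|u x v| = |3*2 - 6*2|
= |6 - 12| = 6

6


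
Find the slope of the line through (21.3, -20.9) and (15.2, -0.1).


slope = (y2-y1)/(x2-x1) = ((-0.1)-(-20.9))/(15.2-21.3) = 20.8/(-6.1) = -3.4098

-3.4098


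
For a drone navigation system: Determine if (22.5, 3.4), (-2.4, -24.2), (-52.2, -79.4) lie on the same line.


Cross product: ((-2.4)-22.5)*((-79.4)-3.4) - ((-24.2)-3.4)*((-52.2)-22.5)
= 0

Yes, collinear


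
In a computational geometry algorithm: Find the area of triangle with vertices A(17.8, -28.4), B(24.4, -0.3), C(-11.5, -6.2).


Area = |x_A(y_B-y_C) + x_B(y_C-y_A) + x_C(y_A-y_B)|/2
= |105.02 + 541.68 + 323.15|/2
= 969.85/2 = 484.925

484.925


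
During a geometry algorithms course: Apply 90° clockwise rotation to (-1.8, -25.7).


90° CW: (x,y) -> (y, -x)
(-1.8,-25.7) -> (-25.7, 1.8)

(-25.7, 1.8)


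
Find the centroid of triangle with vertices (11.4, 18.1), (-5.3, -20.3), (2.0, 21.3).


Centroid = ((x_A+x_B+x_C)/3, (y_A+y_B+y_C)/3)
= ((11.4+(-5.3)+2)/3, (18.1+(-20.3)+21.3)/3)
= (2.7, 6.3667)

(2.7, 6.3667)


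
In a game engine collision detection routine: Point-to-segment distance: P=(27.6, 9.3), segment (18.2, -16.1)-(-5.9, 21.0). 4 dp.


Project P onto AB: t = 0.3657 (clamped to [0,1])
Closest point on segment: (9.3861, -2.5317)
Distance: 21.7195

21.7195


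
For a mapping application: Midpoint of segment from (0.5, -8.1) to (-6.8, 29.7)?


M = ((0.5+(-6.8))/2, ((-8.1)+29.7)/2)
= (-3.15, 10.8)

(-3.15, 10.8)


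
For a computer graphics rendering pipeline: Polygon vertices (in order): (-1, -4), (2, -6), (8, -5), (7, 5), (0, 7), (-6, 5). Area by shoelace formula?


Shoelace sum: ((-1)*(-6) - 2*(-4)) + (2*(-5) - 8*(-6)) + (8*5 - 7*(-5)) + (7*7 - 0*5) + (0*5 - (-6)*7) + ((-6)*(-4) - (-1)*5)
= 247
Area = |247|/2 = 123.5

123.5


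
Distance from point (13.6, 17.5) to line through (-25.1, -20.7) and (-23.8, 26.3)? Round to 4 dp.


|cross product| = 1769.24
|line direction| = sqrt(2210.69) = 47.018
Distance = 1769.24/sqrt(2210.69) = 37.629

37.629


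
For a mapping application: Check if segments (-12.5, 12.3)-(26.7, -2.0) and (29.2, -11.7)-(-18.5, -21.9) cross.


Cross products: d1=-1570.14, d2=-488.19, d3=-344.49, d4=-1426.44
d1*d2 < 0 and d3*d4 < 0? no

No, they don't intersect


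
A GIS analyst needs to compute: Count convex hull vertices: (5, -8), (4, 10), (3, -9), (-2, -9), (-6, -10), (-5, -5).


Convex hull vertices (CCW): (-6, -10), (3, -9), (5, -8), (4, 10), (-5, -5)
Count = 5

5


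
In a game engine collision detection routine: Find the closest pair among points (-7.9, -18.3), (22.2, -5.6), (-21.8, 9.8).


d(P0,P1) = 32.6696, d(P0,P2) = 31.35, d(P1,P2) = 46.6172
Closest: P0 and P2

Closest pair: (-7.9, -18.3) and (-21.8, 9.8), distance = 31.35


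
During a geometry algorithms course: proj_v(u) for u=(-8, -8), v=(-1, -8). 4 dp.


u.v = 72, |v| = sqrt(65) = 8.0623
Scalar projection = u.v / |v| = 72 / sqrt(65) = 8.9305

8.9305


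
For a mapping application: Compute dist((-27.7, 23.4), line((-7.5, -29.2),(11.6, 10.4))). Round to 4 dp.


|cross product| = 1804.58
|line direction| = sqrt(1932.97) = 43.9656
Distance = 1804.58/sqrt(1932.97) = 41.0453

41.0453


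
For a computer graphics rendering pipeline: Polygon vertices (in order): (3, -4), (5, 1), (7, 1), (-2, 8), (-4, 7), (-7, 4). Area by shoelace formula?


Shoelace sum: (3*1 - 5*(-4)) + (5*1 - 7*1) + (7*8 - (-2)*1) + ((-2)*7 - (-4)*8) + ((-4)*4 - (-7)*7) + ((-7)*(-4) - 3*4)
= 146
Area = |146|/2 = 73

73


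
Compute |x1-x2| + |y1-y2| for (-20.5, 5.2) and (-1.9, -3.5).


|(-20.5)-(-1.9)| + |5.2-(-3.5)| = 18.6 + 8.7 = 27.3

27.3


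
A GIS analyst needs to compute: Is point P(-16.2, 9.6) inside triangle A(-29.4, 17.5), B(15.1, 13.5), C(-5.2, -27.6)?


Cross products: AB x AP = -298.75, BC x BP = -1207.26, CA x CP = -404.14
All same sign? yes

Yes, inside


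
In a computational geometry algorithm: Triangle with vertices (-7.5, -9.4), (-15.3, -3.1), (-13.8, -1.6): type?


Side lengths squared: AB^2=100.53, BC^2=4.5, CA^2=100.53
Sorted: [4.5, 100.53, 100.53]
By sides: Isosceles, By angles: Acute

Isosceles, Acute


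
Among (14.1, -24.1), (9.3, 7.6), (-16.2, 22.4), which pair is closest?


d(P0,P1) = 32.0613, d(P0,P2) = 55.5008, d(P1,P2) = 29.4837
Closest: P1 and P2

Closest pair: (9.3, 7.6) and (-16.2, 22.4), distance = 29.4837


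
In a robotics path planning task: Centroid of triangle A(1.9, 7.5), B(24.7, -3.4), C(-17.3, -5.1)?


Centroid = ((x_A+x_B+x_C)/3, (y_A+y_B+y_C)/3)
= ((1.9+24.7+(-17.3))/3, (7.5+(-3.4)+(-5.1))/3)
= (3.1, -0.3333)

(3.1, -0.3333)


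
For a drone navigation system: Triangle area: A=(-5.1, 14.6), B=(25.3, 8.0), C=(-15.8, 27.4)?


Area = |x_A(y_B-y_C) + x_B(y_C-y_A) + x_C(y_A-y_B)|/2
= |98.94 + 323.84 + (-104.28)|/2
= 318.5/2 = 159.25

159.25


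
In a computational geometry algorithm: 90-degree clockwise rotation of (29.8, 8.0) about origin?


90° CW: (x,y) -> (y, -x)
(29.8,8) -> (8, -29.8)

(8, -29.8)


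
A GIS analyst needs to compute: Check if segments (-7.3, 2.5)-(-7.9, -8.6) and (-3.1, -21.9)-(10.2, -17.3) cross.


Cross products: d1=343.84, d2=198.97, d3=61.26, d4=206.13
d1*d2 < 0 and d3*d4 < 0? no

No, they don't intersect


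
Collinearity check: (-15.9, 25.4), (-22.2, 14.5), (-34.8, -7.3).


Cross product: ((-22.2)-(-15.9))*((-7.3)-25.4) - (14.5-25.4)*((-34.8)-(-15.9))
= 0

Yes, collinear


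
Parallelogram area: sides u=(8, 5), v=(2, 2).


|u x v| = |8*2 - 5*2|
= |16 - 10| = 6

6


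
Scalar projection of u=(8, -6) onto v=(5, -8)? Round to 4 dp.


u.v = 88, |v| = sqrt(89) = 9.434
Scalar projection = u.v / |v| = 88 / sqrt(89) = 9.328

9.328


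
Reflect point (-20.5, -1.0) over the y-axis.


Reflection over y-axis: (x,y) -> (-x,y)
(-20.5, -1) -> (20.5, -1)

(20.5, -1)


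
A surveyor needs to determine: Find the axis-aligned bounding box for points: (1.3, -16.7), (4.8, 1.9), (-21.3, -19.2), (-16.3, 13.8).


x range: [-21.3, 4.8]
y range: [-19.2, 13.8]
Bounding box: (-21.3,-19.2) to (4.8,13.8)

(-21.3,-19.2) to (4.8,13.8)


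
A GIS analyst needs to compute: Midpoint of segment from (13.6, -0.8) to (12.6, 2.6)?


M = ((13.6+12.6)/2, ((-0.8)+2.6)/2)
= (13.1, 0.9)

(13.1, 0.9)


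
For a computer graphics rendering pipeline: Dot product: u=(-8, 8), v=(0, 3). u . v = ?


u . v = u_x*v_x + u_y*v_y = (-8)*0 + 8*3
= 0 + 24 = 24

24


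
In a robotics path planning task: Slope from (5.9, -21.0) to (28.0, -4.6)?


slope = (y2-y1)/(x2-x1) = ((-4.6)-(-21))/(28-5.9) = 16.4/22.1 = 0.7421

0.7421


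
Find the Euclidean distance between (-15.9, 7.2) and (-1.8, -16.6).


dx=14.1, dy=-23.8
d^2 = 14.1^2 + (-23.8)^2 = 765.25
d = sqrt(765.25) = 27.6632

27.6632


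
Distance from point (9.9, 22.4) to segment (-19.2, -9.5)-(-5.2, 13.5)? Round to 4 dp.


Project P onto AB: t = 1 (clamped to [0,1])
Closest point on segment: (-5.2, 13.5)
Distance: 17.5277

17.5277


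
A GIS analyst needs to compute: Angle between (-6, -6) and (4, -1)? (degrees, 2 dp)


u.v = -18, |u| = sqrt(72) = 8.4853, |v| = sqrt(17) = 4.1231
cos(theta) = u.v/(|u||v|) = -18/sqrt(1224) = -0.514496
theta = acos(-0.514496) = 120.96 degrees

120.96 degrees


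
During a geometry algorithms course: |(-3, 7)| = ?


|u| = sqrt((-3)^2 + 7^2) = sqrt(58) = 7.6158

7.6158


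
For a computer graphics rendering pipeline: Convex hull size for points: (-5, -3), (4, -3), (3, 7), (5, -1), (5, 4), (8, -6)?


Convex hull vertices (CCW): (-5, -3), (8, -6), (5, 4), (3, 7)
Count = 4

4


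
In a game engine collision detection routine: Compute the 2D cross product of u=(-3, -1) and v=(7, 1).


u x v = u_x*v_y - u_y*v_x = (-3)*1 - (-1)*7
= (-3) - (-7) = 4

4


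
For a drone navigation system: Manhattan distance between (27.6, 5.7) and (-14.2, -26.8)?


|27.6-(-14.2)| + |5.7-(-26.8)| = 41.8 + 32.5 = 74.3

74.3


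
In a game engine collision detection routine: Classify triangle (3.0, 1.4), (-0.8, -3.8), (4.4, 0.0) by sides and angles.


Side lengths squared: AB^2=41.48, BC^2=41.48, CA^2=3.92
Sorted: [3.92, 41.48, 41.48]
By sides: Isosceles, By angles: Acute

Isosceles, Acute


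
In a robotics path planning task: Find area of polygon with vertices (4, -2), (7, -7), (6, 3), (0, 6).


Shoelace sum: (4*(-7) - 7*(-2)) + (7*3 - 6*(-7)) + (6*6 - 0*3) + (0*(-2) - 4*6)
= 61
Area = |61|/2 = 30.5

30.5


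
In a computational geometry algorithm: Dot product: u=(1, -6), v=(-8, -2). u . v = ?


u . v = u_x*v_x + u_y*v_y = 1*(-8) + (-6)*(-2)
= (-8) + 12 = 4

4


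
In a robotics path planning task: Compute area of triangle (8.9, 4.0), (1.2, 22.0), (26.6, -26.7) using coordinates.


Area = |x_A(y_B-y_C) + x_B(y_C-y_A) + x_C(y_A-y_B)|/2
= |433.43 + (-36.84) + (-478.8)|/2
= 82.21/2 = 41.105

41.105


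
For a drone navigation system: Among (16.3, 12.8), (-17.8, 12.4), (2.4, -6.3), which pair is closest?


d(P0,P1) = 34.1023, d(P0,P2) = 23.6224, d(P1,P2) = 27.5269
Closest: P0 and P2

Closest pair: (16.3, 12.8) and (2.4, -6.3), distance = 23.6224


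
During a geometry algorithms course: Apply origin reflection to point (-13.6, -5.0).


Reflection over origin: (x,y) -> (-x,-y)
(-13.6, -5) -> (13.6, 5)

(13.6, 5)


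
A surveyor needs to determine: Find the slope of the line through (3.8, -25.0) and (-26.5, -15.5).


slope = (y2-y1)/(x2-x1) = ((-15.5)-(-25))/((-26.5)-3.8) = 9.5/(-30.3) = -0.3135

-0.3135


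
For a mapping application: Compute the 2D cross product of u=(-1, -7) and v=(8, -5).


u x v = u_x*v_y - u_y*v_x = (-1)*(-5) - (-7)*8
= 5 - (-56) = 61

61


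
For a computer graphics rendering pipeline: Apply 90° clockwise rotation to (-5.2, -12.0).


90° CW: (x,y) -> (y, -x)
(-5.2,-12) -> (-12, 5.2)

(-12, 5.2)


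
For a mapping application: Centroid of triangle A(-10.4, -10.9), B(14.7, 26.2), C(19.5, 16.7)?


Centroid = ((x_A+x_B+x_C)/3, (y_A+y_B+y_C)/3)
= (((-10.4)+14.7+19.5)/3, ((-10.9)+26.2+16.7)/3)
= (7.9333, 10.6667)

(7.9333, 10.6667)


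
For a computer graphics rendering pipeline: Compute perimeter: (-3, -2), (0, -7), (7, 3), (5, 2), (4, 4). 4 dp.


Sides: (-3, -2)->(0, -7): sqrt(34) = 5.830952, (0, -7)->(7, 3): sqrt(149) = 12.206556, (7, 3)->(5, 2): sqrt(5) = 2.236068, (5, 2)->(4, 4): sqrt(5) = 2.236068, (4, 4)->(-3, -2): sqrt(85) = 9.219544
Sum = 31.729188
Perimeter = 31.7292

31.7292


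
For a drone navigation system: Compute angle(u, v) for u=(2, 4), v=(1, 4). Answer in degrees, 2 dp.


u.v = 18, |u| = sqrt(20) = 4.4721, |v| = sqrt(17) = 4.1231
cos(theta) = u.v/(|u||v|) = 18/sqrt(340) = 0.976187
theta = acos(0.976187) = 12.53 degrees

12.53 degrees


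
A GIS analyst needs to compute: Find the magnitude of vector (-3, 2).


|u| = sqrt((-3)^2 + 2^2) = sqrt(13) = 3.6056

3.6056


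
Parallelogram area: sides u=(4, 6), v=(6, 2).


|u x v| = |4*2 - 6*6|
= |8 - 36| = 28

28


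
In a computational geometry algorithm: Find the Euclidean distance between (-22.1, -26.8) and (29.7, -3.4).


dx=51.8, dy=23.4
d^2 = 51.8^2 + 23.4^2 = 3230.8
d = sqrt(3230.8) = 56.8401

56.8401


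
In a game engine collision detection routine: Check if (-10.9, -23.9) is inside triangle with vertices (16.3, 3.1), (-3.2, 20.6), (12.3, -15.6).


Cross products: AB x AP = 1002.5, BC x BP = -968.49, CA x CP = 400.64
All same sign? no

No, outside


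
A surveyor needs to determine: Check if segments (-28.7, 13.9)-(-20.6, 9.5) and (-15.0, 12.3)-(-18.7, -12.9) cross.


Cross products: d1=-351.16, d2=-130.76, d3=47.32, d4=-173.08
d1*d2 < 0 and d3*d4 < 0? no

No, they don't intersect


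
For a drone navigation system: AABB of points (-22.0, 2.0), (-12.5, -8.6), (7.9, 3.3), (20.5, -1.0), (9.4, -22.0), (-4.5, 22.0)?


x range: [-22, 20.5]
y range: [-22, 22]
Bounding box: (-22,-22) to (20.5,22)

(-22,-22) to (20.5,22)


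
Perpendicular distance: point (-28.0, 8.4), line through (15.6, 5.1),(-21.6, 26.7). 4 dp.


|cross product| = 819
|line direction| = sqrt(1850.4) = 43.0163
Distance = 819/sqrt(1850.4) = 19.0393

19.0393


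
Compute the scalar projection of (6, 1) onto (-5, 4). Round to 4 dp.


u.v = -26, |v| = sqrt(41) = 6.4031
Scalar projection = u.v / |v| = -26 / sqrt(41) = -4.0605

-4.0605


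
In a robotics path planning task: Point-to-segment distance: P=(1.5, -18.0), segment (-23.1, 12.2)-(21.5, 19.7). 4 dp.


Project P onto AB: t = 0.4257 (clamped to [0,1])
Closest point on segment: (-4.1153, 15.3925)
Distance: 33.8613

33.8613


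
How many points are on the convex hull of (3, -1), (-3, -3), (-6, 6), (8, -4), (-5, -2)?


Convex hull vertices (CCW): (-6, 6), (-5, -2), (-3, -3), (8, -4)
Count = 4

4


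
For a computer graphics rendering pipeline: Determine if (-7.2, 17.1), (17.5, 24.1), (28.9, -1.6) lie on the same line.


Cross product: (17.5-(-7.2))*((-1.6)-17.1) - (24.1-17.1)*(28.9-(-7.2))
= -714.59

No, not collinear


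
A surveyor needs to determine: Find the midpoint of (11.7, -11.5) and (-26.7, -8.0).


M = ((11.7+(-26.7))/2, ((-11.5)+(-8))/2)
= (-7.5, -9.75)

(-7.5, -9.75)


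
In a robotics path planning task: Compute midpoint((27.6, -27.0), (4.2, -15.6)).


M = ((27.6+4.2)/2, ((-27)+(-15.6))/2)
= (15.9, -21.3)

(15.9, -21.3)


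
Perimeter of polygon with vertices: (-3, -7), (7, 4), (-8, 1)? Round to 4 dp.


Sides: (-3, -7)->(7, 4): sqrt(221) = 14.866069, (7, 4)->(-8, 1): sqrt(234) = 15.297059, (-8, 1)->(-3, -7): sqrt(89) = 9.433981
Sum = 39.597109
Perimeter = 39.5971

39.5971


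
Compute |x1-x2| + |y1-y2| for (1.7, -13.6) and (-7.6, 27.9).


|1.7-(-7.6)| + |(-13.6)-27.9| = 9.3 + 41.5 = 50.8

50.8


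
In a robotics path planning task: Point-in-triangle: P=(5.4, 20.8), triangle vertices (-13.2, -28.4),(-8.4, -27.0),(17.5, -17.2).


Cross products: AB x AP = 210.12, BC x BP = 1102.78, CA x CP = -1302.12
All same sign? no

No, outside


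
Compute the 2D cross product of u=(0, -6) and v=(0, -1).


u x v = u_x*v_y - u_y*v_x = 0*(-1) - (-6)*0
= 0 - 0 = 0

0


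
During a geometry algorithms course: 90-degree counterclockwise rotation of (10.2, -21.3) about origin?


90° CCW: (x,y) -> (-y, x)
(10.2,-21.3) -> (21.3, 10.2)

(21.3, 10.2)


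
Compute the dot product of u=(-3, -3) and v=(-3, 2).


u . v = u_x*v_x + u_y*v_y = (-3)*(-3) + (-3)*2
= 9 + (-6) = 3

3


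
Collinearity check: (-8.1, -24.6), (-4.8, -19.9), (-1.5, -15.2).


Cross product: ((-4.8)-(-8.1))*((-15.2)-(-24.6)) - ((-19.9)-(-24.6))*((-1.5)-(-8.1))
= 0

Yes, collinear


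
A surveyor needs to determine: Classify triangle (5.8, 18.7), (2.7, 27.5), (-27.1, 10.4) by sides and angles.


Side lengths squared: AB^2=87.05, BC^2=1180.45, CA^2=1151.3
Sorted: [87.05, 1151.3, 1180.45]
By sides: Scalene, By angles: Acute

Scalene, Acute


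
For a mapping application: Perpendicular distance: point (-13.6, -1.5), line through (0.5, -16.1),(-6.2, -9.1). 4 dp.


|cross product| = 0.88
|line direction| = sqrt(93.89) = 9.6897
Distance = 0.88/sqrt(93.89) = 0.0908

0.0908


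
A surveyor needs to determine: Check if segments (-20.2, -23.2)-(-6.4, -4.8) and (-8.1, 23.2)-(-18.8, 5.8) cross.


Cross products: d1=285.94, d2=329.18, d3=417.68, d4=374.44
d1*d2 < 0 and d3*d4 < 0? no

No, they don't intersect


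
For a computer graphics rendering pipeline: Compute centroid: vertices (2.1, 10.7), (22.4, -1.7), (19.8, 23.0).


Centroid = ((x_A+x_B+x_C)/3, (y_A+y_B+y_C)/3)
= ((2.1+22.4+19.8)/3, (10.7+(-1.7)+23)/3)
= (14.7667, 10.6667)

(14.7667, 10.6667)


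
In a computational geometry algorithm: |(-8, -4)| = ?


|u| = sqrt((-8)^2 + (-4)^2) = sqrt(80) = 8.9443

8.9443


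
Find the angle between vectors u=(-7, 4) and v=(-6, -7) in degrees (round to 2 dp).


u.v = 14, |u| = sqrt(65) = 8.0623, |v| = sqrt(85) = 9.2195
cos(theta) = u.v/(|u||v|) = 14/sqrt(5525) = 0.188348
theta = acos(0.188348) = 79.14 degrees

79.14 degrees


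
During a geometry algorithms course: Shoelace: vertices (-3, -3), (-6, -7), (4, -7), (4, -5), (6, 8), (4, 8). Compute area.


Shoelace sum: ((-3)*(-7) - (-6)*(-3)) + ((-6)*(-7) - 4*(-7)) + (4*(-5) - 4*(-7)) + (4*8 - 6*(-5)) + (6*8 - 4*8) + (4*(-3) - (-3)*8)
= 171
Area = |171|/2 = 85.5

85.5


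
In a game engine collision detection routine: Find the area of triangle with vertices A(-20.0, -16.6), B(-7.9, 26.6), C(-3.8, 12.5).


Area = |x_A(y_B-y_C) + x_B(y_C-y_A) + x_C(y_A-y_B)|/2
= |(-282) + (-229.89) + 164.16|/2
= 347.73/2 = 173.865

173.865


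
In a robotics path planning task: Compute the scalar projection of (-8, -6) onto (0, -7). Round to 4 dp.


u.v = 42, |v| = sqrt(49) = 7
Scalar projection = u.v / |v| = 42 / sqrt(49) = 6

6


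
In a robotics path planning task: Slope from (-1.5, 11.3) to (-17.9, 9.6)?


slope = (y2-y1)/(x2-x1) = (9.6-11.3)/((-17.9)-(-1.5)) = (-1.7)/(-16.4) = 0.1037

0.1037


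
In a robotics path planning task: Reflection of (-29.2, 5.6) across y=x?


Reflection over y=x: (x,y) -> (y,x)
(-29.2, 5.6) -> (5.6, -29.2)

(5.6, -29.2)


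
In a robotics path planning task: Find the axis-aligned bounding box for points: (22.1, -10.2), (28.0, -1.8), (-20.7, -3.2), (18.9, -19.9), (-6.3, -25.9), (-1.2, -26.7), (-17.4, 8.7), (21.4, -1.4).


x range: [-20.7, 28]
y range: [-26.7, 8.7]
Bounding box: (-20.7,-26.7) to (28,8.7)

(-20.7,-26.7) to (28,8.7)


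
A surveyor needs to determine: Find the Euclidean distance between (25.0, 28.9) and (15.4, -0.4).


dx=-9.6, dy=-29.3
d^2 = (-9.6)^2 + (-29.3)^2 = 950.65
d = sqrt(950.65) = 30.8326

30.8326


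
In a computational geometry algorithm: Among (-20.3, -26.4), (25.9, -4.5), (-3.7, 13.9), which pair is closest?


d(P0,P1) = 51.1278, d(P0,P2) = 43.585, d(P1,P2) = 34.8528
Closest: P1 and P2

Closest pair: (25.9, -4.5) and (-3.7, 13.9), distance = 34.8528


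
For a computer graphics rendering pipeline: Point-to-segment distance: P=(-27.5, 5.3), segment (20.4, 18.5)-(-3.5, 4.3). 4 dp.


Project P onto AB: t = 1 (clamped to [0,1])
Closest point on segment: (-3.5, 4.3)
Distance: 24.0208

24.0208


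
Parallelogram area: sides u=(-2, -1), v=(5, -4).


|u x v| = |(-2)*(-4) - (-1)*5|
= |8 - (-5)| = 13

13


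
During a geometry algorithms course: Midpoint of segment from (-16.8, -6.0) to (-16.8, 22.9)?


M = (((-16.8)+(-16.8))/2, ((-6)+22.9)/2)
= (-16.8, 8.45)

(-16.8, 8.45)


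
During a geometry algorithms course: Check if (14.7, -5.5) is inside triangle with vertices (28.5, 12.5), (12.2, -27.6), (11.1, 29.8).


Cross products: AB x AP = -259.98, BC x BP = -167.81, CA x CP = -551.94
All same sign? yes

Yes, inside


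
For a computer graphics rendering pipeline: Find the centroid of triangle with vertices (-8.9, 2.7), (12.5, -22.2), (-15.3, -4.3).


Centroid = ((x_A+x_B+x_C)/3, (y_A+y_B+y_C)/3)
= (((-8.9)+12.5+(-15.3))/3, (2.7+(-22.2)+(-4.3))/3)
= (-3.9, -7.9333)

(-3.9, -7.9333)


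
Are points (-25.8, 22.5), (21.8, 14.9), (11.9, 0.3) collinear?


Cross product: (21.8-(-25.8))*(0.3-22.5) - (14.9-22.5)*(11.9-(-25.8))
= -770.2

No, not collinear


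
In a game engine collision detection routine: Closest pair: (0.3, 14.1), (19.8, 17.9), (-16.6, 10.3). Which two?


d(P0,P1) = 19.8668, d(P0,P2) = 17.322, d(P1,P2) = 37.1849
Closest: P0 and P2

Closest pair: (0.3, 14.1) and (-16.6, 10.3), distance = 17.322


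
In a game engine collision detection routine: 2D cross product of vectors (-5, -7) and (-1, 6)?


u x v = u_x*v_y - u_y*v_x = (-5)*6 - (-7)*(-1)
= (-30) - 7 = -37

-37


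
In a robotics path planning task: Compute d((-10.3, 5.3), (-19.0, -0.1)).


dx=-8.7, dy=-5.4
d^2 = (-8.7)^2 + (-5.4)^2 = 104.85
d = sqrt(104.85) = 10.2396

10.2396


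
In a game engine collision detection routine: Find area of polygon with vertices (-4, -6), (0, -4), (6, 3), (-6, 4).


Shoelace sum: ((-4)*(-4) - 0*(-6)) + (0*3 - 6*(-4)) + (6*4 - (-6)*3) + ((-6)*(-6) - (-4)*4)
= 134
Area = |134|/2 = 67

67


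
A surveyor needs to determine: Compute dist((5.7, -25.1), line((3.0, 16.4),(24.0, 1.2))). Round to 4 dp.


|cross product| = 830.46
|line direction| = sqrt(672.04) = 25.9237
Distance = 830.46/sqrt(672.04) = 32.0347

32.0347


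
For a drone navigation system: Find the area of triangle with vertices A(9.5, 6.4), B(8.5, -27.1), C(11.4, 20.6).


Area = |x_A(y_B-y_C) + x_B(y_C-y_A) + x_C(y_A-y_B)|/2
= |(-453.15) + 120.7 + 381.9|/2
= 49.45/2 = 24.725

24.725


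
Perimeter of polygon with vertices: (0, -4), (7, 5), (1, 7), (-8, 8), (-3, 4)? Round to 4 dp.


Sides: (0, -4)->(7, 5): sqrt(130) = 11.401754, (7, 5)->(1, 7): sqrt(40) = 6.324555, (1, 7)->(-8, 8): sqrt(82) = 9.055385, (-8, 8)->(-3, 4): sqrt(41) = 6.403124, (-3, 4)->(0, -4): sqrt(73) = 8.544004
Sum = 41.728822
Perimeter = 41.7288

41.7288


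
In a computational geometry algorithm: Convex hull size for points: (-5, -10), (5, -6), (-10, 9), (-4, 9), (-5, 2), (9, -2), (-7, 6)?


Convex hull vertices (CCW): (-10, 9), (-5, -10), (5, -6), (9, -2), (-4, 9)
Count = 5

5


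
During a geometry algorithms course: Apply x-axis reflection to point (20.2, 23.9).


Reflection over x-axis: (x,y) -> (x,-y)
(20.2, 23.9) -> (20.2, -23.9)

(20.2, -23.9)


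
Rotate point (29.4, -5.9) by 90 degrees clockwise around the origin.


90° CW: (x,y) -> (y, -x)
(29.4,-5.9) -> (-5.9, -29.4)

(-5.9, -29.4)


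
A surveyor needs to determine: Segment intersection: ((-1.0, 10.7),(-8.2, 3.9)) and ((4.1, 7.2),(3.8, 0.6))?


Cross products: d1=-34.71, d2=-80.19, d3=59.88, d4=105.36
d1*d2 < 0 and d3*d4 < 0? no

No, they don't intersect


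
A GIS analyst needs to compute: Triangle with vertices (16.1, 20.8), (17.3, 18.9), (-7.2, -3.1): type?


Side lengths squared: AB^2=5.05, BC^2=1084.25, CA^2=1114.1
Sorted: [5.05, 1084.25, 1114.1]
By sides: Scalene, By angles: Obtuse

Scalene, Obtuse


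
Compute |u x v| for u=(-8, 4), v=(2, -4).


|u x v| = |(-8)*(-4) - 4*2|
= |32 - 8| = 24

24


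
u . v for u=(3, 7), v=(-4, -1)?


u . v = u_x*v_x + u_y*v_y = 3*(-4) + 7*(-1)
= (-12) + (-7) = -19

-19


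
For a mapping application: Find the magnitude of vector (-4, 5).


|u| = sqrt((-4)^2 + 5^2) = sqrt(41) = 6.4031

6.4031


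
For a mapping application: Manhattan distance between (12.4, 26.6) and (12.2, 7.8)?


|12.4-12.2| + |26.6-7.8| = 0.2 + 18.8 = 19

19


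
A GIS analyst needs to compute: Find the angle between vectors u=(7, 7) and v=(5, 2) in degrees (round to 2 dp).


u.v = 49, |u| = sqrt(98) = 9.8995, |v| = sqrt(29) = 5.3852
cos(theta) = u.v/(|u||v|) = 49/sqrt(2842) = 0.919145
theta = acos(0.919145) = 23.2 degrees

23.2 degrees


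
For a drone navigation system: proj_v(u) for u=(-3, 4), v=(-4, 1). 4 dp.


u.v = 16, |v| = sqrt(17) = 4.1231
Scalar projection = u.v / |v| = 16 / sqrt(17) = 3.8806

3.8806


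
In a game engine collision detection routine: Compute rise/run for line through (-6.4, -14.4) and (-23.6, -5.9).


slope = (y2-y1)/(x2-x1) = ((-5.9)-(-14.4))/((-23.6)-(-6.4)) = 8.5/(-17.2) = -0.4942

-0.4942


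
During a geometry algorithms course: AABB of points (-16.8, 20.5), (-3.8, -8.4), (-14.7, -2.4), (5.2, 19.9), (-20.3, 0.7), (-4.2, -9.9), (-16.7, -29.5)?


x range: [-20.3, 5.2]
y range: [-29.5, 20.5]
Bounding box: (-20.3,-29.5) to (5.2,20.5)

(-20.3,-29.5) to (5.2,20.5)


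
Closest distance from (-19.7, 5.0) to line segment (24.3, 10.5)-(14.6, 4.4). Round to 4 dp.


Project P onto AB: t = 1 (clamped to [0,1])
Closest point on segment: (14.6, 4.4)
Distance: 34.3052

34.3052


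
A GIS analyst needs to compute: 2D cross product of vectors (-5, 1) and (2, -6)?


u x v = u_x*v_y - u_y*v_x = (-5)*(-6) - 1*2
= 30 - 2 = 28

28


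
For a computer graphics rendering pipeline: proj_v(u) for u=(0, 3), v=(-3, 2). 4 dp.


u.v = 6, |v| = sqrt(13) = 3.6056
Scalar projection = u.v / |v| = 6 / sqrt(13) = 1.6641

1.6641


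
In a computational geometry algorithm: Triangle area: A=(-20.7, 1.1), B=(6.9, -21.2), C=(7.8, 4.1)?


Area = |x_A(y_B-y_C) + x_B(y_C-y_A) + x_C(y_A-y_B)|/2
= |523.71 + 20.7 + 173.94|/2
= 718.35/2 = 359.175

359.175


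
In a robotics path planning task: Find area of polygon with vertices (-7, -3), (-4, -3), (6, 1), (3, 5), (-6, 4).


Shoelace sum: ((-7)*(-3) - (-4)*(-3)) + ((-4)*1 - 6*(-3)) + (6*5 - 3*1) + (3*4 - (-6)*5) + ((-6)*(-3) - (-7)*4)
= 138
Area = |138|/2 = 69

69


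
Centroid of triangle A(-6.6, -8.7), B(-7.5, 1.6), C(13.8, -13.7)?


Centroid = ((x_A+x_B+x_C)/3, (y_A+y_B+y_C)/3)
= (((-6.6)+(-7.5)+13.8)/3, ((-8.7)+1.6+(-13.7))/3)
= (-0.1, -6.9333)

(-0.1, -6.9333)


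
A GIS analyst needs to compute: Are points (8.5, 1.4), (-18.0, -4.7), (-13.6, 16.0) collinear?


Cross product: ((-18)-8.5)*(16-1.4) - ((-4.7)-1.4)*((-13.6)-8.5)
= -521.71

No, not collinear


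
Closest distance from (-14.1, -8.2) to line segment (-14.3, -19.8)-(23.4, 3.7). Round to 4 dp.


Project P onto AB: t = 0.1419 (clamped to [0,1])
Closest point on segment: (-8.9486, -16.4642)
Distance: 9.7383

9.7383


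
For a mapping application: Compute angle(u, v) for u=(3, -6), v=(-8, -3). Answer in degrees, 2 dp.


u.v = -6, |u| = sqrt(45) = 6.7082, |v| = sqrt(73) = 8.544
cos(theta) = u.v/(|u||v|) = -6/sqrt(3285) = -0.104685
theta = acos(-0.104685) = 96.01 degrees

96.01 degrees


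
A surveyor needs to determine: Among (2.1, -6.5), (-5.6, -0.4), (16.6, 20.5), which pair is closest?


d(P0,P1) = 9.8234, d(P0,P2) = 30.6472, d(P1,P2) = 30.4902
Closest: P0 and P1

Closest pair: (2.1, -6.5) and (-5.6, -0.4), distance = 9.8234


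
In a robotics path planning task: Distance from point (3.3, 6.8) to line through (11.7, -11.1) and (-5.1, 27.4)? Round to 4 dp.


|cross product| = 22.68
|line direction| = sqrt(1764.49) = 42.0058
Distance = 22.68/sqrt(1764.49) = 0.5399

0.5399


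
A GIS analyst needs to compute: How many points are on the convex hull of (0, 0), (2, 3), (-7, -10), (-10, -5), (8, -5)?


Convex hull vertices (CCW): (-10, -5), (-7, -10), (8, -5), (2, 3)
Count = 4

4


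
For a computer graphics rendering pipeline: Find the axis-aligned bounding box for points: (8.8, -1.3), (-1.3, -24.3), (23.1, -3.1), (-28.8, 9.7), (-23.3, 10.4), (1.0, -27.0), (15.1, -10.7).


x range: [-28.8, 23.1]
y range: [-27, 10.4]
Bounding box: (-28.8,-27) to (23.1,10.4)

(-28.8,-27) to (23.1,10.4)


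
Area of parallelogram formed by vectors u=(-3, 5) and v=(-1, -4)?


|u x v| = |(-3)*(-4) - 5*(-1)|
= |12 - (-5)| = 17

17


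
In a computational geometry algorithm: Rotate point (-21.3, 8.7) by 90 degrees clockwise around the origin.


90° CW: (x,y) -> (y, -x)
(-21.3,8.7) -> (8.7, 21.3)

(8.7, 21.3)


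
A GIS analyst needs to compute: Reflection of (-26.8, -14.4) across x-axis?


Reflection over x-axis: (x,y) -> (x,-y)
(-26.8, -14.4) -> (-26.8, 14.4)

(-26.8, 14.4)


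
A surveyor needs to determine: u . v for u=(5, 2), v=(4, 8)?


u . v = u_x*v_x + u_y*v_y = 5*4 + 2*8
= 20 + 16 = 36

36


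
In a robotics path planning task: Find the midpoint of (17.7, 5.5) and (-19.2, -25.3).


M = ((17.7+(-19.2))/2, (5.5+(-25.3))/2)
= (-0.75, -9.9)

(-0.75, -9.9)


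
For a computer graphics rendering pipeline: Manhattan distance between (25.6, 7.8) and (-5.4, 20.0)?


|25.6-(-5.4)| + |7.8-20| = 31 + 12.2 = 43.2

43.2


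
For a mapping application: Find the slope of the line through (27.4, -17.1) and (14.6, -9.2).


slope = (y2-y1)/(x2-x1) = ((-9.2)-(-17.1))/(14.6-27.4) = 7.9/(-12.8) = -0.6172

-0.6172


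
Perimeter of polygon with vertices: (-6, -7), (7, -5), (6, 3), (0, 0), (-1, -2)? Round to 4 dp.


Sides: (-6, -7)->(7, -5): sqrt(173) = 13.152946, (7, -5)->(6, 3): sqrt(65) = 8.062258, (6, 3)->(0, 0): sqrt(45) = 6.708204, (0, 0)->(-1, -2): sqrt(5) = 2.236068, (-1, -2)->(-6, -7): sqrt(50) = 7.071068
Sum = 37.230544
Perimeter = 37.2305

37.2305


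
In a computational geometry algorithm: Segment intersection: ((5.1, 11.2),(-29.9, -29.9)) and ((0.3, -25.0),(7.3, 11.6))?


Cross products: d1=77.72, d2=1071.02, d3=1069.72, d4=76.42
d1*d2 < 0 and d3*d4 < 0? no

No, they don't intersect


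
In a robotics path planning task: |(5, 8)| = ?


|u| = sqrt(5^2 + 8^2) = sqrt(89) = 9.434

9.434


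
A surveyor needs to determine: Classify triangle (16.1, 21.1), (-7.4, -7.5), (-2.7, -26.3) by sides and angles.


Side lengths squared: AB^2=1370.21, BC^2=375.53, CA^2=2600.2
Sorted: [375.53, 1370.21, 2600.2]
By sides: Scalene, By angles: Obtuse

Scalene, Obtuse


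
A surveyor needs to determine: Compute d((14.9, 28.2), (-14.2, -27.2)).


dx=-29.1, dy=-55.4
d^2 = (-29.1)^2 + (-55.4)^2 = 3915.97
d = sqrt(3915.97) = 62.5777

62.5777


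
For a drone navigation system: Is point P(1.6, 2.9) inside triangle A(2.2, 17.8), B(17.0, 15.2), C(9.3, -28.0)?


Cross products: AB x AP = -222.08, BC x BP = -570.57, CA x CP = 133.27
All same sign? no

No, outside


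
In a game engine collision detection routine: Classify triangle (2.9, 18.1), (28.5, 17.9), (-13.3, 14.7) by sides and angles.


Side lengths squared: AB^2=655.4, BC^2=1757.48, CA^2=274
Sorted: [274, 655.4, 1757.48]
By sides: Scalene, By angles: Obtuse

Scalene, Obtuse


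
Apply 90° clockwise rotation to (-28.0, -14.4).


90° CW: (x,y) -> (y, -x)
(-28,-14.4) -> (-14.4, 28)

(-14.4, 28)


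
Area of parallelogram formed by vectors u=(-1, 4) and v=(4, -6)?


|u x v| = |(-1)*(-6) - 4*4|
= |6 - 16| = 10

10


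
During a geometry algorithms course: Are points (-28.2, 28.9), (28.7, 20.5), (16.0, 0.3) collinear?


Cross product: (28.7-(-28.2))*(0.3-28.9) - (20.5-28.9)*(16-(-28.2))
= -1256.06

No, not collinear


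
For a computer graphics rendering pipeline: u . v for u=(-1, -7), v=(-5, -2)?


u . v = u_x*v_x + u_y*v_y = (-1)*(-5) + (-7)*(-2)
= 5 + 14 = 19

19


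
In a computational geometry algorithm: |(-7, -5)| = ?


|u| = sqrt((-7)^2 + (-5)^2) = sqrt(74) = 8.6023

8.6023


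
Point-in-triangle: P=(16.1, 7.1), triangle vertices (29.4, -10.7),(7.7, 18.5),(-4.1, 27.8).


Cross products: AB x AP = 2.1, BC x BP = 56.4, CA x CP = 84.25
All same sign? yes

Yes, inside


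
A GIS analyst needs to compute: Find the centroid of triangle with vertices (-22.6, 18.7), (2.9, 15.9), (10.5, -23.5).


Centroid = ((x_A+x_B+x_C)/3, (y_A+y_B+y_C)/3)
= (((-22.6)+2.9+10.5)/3, (18.7+15.9+(-23.5))/3)
= (-3.0667, 3.7)

(-3.0667, 3.7)


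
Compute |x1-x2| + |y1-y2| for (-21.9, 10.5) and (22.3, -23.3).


|(-21.9)-22.3| + |10.5-(-23.3)| = 44.2 + 33.8 = 78

78


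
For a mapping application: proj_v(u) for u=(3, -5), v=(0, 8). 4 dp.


u.v = -40, |v| = sqrt(64) = 8
Scalar projection = u.v / |v| = -40 / sqrt(64) = -5

-5


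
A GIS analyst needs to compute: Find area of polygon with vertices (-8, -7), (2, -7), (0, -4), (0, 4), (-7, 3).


Shoelace sum: ((-8)*(-7) - 2*(-7)) + (2*(-4) - 0*(-7)) + (0*4 - 0*(-4)) + (0*3 - (-7)*4) + ((-7)*(-7) - (-8)*3)
= 163
Area = |163|/2 = 81.5

81.5


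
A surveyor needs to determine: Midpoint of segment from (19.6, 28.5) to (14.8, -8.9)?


M = ((19.6+14.8)/2, (28.5+(-8.9))/2)
= (17.2, 9.8)

(17.2, 9.8)


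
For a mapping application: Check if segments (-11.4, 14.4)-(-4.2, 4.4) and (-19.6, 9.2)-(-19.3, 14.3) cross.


Cross products: d1=-40.26, d2=-79.98, d3=-119.44, d4=-79.72
d1*d2 < 0 and d3*d4 < 0? no

No, they don't intersect


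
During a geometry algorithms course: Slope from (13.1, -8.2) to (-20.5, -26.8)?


slope = (y2-y1)/(x2-x1) = ((-26.8)-(-8.2))/((-20.5)-13.1) = (-18.6)/(-33.6) = 0.5536

0.5536


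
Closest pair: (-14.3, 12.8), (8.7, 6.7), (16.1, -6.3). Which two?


d(P0,P1) = 23.7952, d(P0,P2) = 35.9022, d(P1,P2) = 14.9586
Closest: P1 and P2

Closest pair: (8.7, 6.7) and (16.1, -6.3), distance = 14.9586


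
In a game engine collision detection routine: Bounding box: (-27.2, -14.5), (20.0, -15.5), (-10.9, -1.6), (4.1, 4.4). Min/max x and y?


x range: [-27.2, 20]
y range: [-15.5, 4.4]
Bounding box: (-27.2,-15.5) to (20,4.4)

(-27.2,-15.5) to (20,4.4)


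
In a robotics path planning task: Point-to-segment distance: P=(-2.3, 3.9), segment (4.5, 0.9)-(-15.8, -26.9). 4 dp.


Project P onto AB: t = 0.0461 (clamped to [0,1])
Closest point on segment: (3.5639, -0.3819)
Distance: 7.2609

7.2609


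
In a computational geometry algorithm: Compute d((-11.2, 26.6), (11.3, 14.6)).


dx=22.5, dy=-12
d^2 = 22.5^2 + (-12)^2 = 650.25
d = sqrt(650.25) = 25.5

25.5


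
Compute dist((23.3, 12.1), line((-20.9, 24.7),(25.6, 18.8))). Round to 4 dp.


|cross product| = 325.12
|line direction| = sqrt(2197.06) = 46.8728
Distance = 325.12/sqrt(2197.06) = 6.9362

6.9362


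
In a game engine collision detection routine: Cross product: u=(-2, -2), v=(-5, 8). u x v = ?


u x v = u_x*v_y - u_y*v_x = (-2)*8 - (-2)*(-5)
= (-16) - 10 = -26

-26


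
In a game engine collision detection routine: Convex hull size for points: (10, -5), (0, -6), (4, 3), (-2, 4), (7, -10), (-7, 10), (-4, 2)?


Convex hull vertices (CCW): (-7, 10), (-4, 2), (0, -6), (7, -10), (10, -5), (4, 3)
Count = 6

6


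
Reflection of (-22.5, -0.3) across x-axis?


Reflection over x-axis: (x,y) -> (x,-y)
(-22.5, -0.3) -> (-22.5, 0.3)

(-22.5, 0.3)


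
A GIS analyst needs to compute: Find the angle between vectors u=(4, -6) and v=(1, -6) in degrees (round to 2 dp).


u.v = 40, |u| = sqrt(52) = 7.2111, |v| = sqrt(37) = 6.0828
cos(theta) = u.v/(|u||v|) = 40/sqrt(1924) = 0.911922
theta = acos(0.911922) = 24.23 degrees

24.23 degrees


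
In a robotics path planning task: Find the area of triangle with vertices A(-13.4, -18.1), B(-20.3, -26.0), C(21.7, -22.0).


Area = |x_A(y_B-y_C) + x_B(y_C-y_A) + x_C(y_A-y_B)|/2
= |53.6 + 79.17 + 171.43|/2
= 304.2/2 = 152.1

152.1


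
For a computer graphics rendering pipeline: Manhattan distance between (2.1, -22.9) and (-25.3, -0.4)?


|2.1-(-25.3)| + |(-22.9)-(-0.4)| = 27.4 + 22.5 = 49.9

49.9


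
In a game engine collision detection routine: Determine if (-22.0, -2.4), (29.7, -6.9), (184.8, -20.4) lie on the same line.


Cross product: (29.7-(-22))*((-20.4)-(-2.4)) - ((-6.9)-(-2.4))*(184.8-(-22))
= 0

Yes, collinear


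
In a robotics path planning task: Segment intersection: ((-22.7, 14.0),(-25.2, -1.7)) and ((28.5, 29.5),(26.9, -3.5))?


Cross products: d1=-1664.8, d2=-1722.18, d3=765.09, d4=822.47
d1*d2 < 0 and d3*d4 < 0? no

No, they don't intersect


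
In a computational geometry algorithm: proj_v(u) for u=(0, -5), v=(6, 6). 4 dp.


u.v = -30, |v| = sqrt(72) = 8.4853
Scalar projection = u.v / |v| = -30 / sqrt(72) = -3.5355

-3.5355


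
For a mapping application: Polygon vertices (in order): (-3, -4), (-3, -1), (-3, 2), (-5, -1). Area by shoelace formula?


Shoelace sum: ((-3)*(-1) - (-3)*(-4)) + ((-3)*2 - (-3)*(-1)) + ((-3)*(-1) - (-5)*2) + ((-5)*(-4) - (-3)*(-1))
= 12
Area = |12|/2 = 6

6


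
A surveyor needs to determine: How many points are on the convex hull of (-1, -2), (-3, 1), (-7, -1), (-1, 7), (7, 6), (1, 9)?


Convex hull vertices (CCW): (-7, -1), (-1, -2), (7, 6), (1, 9), (-1, 7)
Count = 5

5


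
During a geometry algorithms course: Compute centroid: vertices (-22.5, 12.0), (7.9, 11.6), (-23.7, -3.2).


Centroid = ((x_A+x_B+x_C)/3, (y_A+y_B+y_C)/3)
= (((-22.5)+7.9+(-23.7))/3, (12+11.6+(-3.2))/3)
= (-12.7667, 6.8)

(-12.7667, 6.8)


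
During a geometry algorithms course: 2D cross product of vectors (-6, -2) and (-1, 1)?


u x v = u_x*v_y - u_y*v_x = (-6)*1 - (-2)*(-1)
= (-6) - 2 = -8

-8


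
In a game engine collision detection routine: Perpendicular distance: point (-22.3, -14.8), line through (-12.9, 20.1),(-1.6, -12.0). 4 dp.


|cross product| = 696.11
|line direction| = sqrt(1158.1) = 34.0309
Distance = 696.11/sqrt(1158.1) = 20.4553

20.4553


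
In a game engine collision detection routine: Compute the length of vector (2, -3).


|u| = sqrt(2^2 + (-3)^2) = sqrt(13) = 3.6056

3.6056


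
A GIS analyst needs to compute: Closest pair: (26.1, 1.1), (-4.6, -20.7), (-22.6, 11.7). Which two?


d(P0,P1) = 37.6528, d(P0,P2) = 49.8402, d(P1,P2) = 37.0643
Closest: P1 and P2

Closest pair: (-4.6, -20.7) and (-22.6, 11.7), distance = 37.0643


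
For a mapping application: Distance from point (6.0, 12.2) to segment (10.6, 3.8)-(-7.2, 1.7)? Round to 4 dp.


Project P onto AB: t = 0.2 (clamped to [0,1])
Closest point on segment: (7.0406, 3.3801)
Distance: 8.8811

8.8811
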